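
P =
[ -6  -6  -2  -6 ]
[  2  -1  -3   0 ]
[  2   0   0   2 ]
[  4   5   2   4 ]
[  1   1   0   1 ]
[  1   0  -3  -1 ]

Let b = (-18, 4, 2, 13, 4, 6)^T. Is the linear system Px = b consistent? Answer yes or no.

yes

Row reduce the augmented matrix [P | b].
R2 ← R2 + (1/3)·R1: [0, -3, -11/3, -2, -2]
R3 ← R3 + (1/3)·R1: [0, -2, -2/3, 0, -4]
R4 ← R4 + (2/3)·R1: [0, 1, 2/3, 0, 1]
R5 ← R5 + (1/6)·R1: [0, 0, -1/3, 0, 1]
R6 ← R6 + (1/6)·R1: [0, -1, -10/3, -2, 3]
R3 ← R3 − (2/3)·R2: [0, 0, 16/9, 4/3, -8/3]
R4 ← R4 + (1/3)·R2: [0, 0, -5/9, -2/3, 1/3]
R6 ← R6 − (1/3)·R2: [0, 0, -19/9, -4/3, 11/3]
R4 ← R4 + (5/16)·R3: [0, 0, 0, -1/4, -1/2]
R5 ← R5 + (3/16)·R3: [0, 0, 0, 1/4, 1/2]
R6 ← R6 + (19/16)·R3: [0, 0, 0, 1/4, 1/2]
R5 ← R5 + R4: [0, 0, 0, 0, 0]
R6 ← R6 + R4: [0, 0, 0, 0, 0]
The echelon form has 4 nonzero rows, and every pivot lies in the first 4 columns, so rank(P) = rank([P|b]) = 4.
The system is consistent.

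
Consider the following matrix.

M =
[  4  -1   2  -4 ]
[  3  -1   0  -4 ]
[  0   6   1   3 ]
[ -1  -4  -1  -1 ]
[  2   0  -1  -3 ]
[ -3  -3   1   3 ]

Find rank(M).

3

Row reduce to echelon form.
R2 ← R2 − (3/4)·R1: [0, -1/4, -3/2, -1]
R4 ← R4 + (1/4)·R1: [0, -17/4, -1/2, -2]
R5 ← R5 − (1/2)·R1: [0, 1/2, -2, -1]
R6 ← R6 + (3/4)·R1: [0, -15/4, 5/2, 0]
R3 ← R3 + (24)·R2: [0, 0, -35, -21]
R4 ← R4 − (17)·R2: [0, 0, 25, 15]
R5 ← R5 + (2)·R2: [0, 0, -5, -3]
R6 ← R6 − (15)·R2: [0, 0, 25, 15]
R4 ← R4 + (5/7)·R3: [0, 0, 0, 0]
R5 ← R5 − (1/7)·R3: [0, 0, 0, 0]
R6 ← R6 + (5/7)·R3: [0, 0, 0, 0]
Echelon form has 3 nonzero rows, so rank(M) = 3.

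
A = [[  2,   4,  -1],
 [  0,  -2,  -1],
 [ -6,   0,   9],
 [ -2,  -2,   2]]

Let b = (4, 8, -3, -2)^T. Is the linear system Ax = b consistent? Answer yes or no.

no

Row reduce the augmented matrix [A | b].
R3 ← R3 + (3)·R1: [0, 12, 6, 9]
R4 ← R4 + R1: [0, 2, 1, 2]
R3 ← R3 + (6)·R2: [0, 0, 0, 57]
R4 ← R4 + R2: [0, 0, 0, 10]
R4 ← R4 − (10/57)·R3: [0, 0, 0, 0]
The echelon form has 3 nonzero rows; the last pivot sits in the augmented column, so rank(A) = 2 but rank([A|b]) = 3.
Since the ranks differ, the system is inconsistent.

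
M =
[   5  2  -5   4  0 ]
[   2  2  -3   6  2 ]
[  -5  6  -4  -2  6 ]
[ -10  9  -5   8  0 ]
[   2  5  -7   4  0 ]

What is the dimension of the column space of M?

4

Row reduce to echelon form.
R2 ← R2 − (2/5)·R1: [0, 6/5, -1, 22/5, 2]
R3 ← R3 + R1: [0, 8, -9, 2, 6]
R4 ← R4 + (2)·R1: [0, 13, -15, 16, 0]
R5 ← R5 − (2/5)·R1: [0, 21/5, -5, 12/5, 0]
R3 ← R3 − (20/3)·R2: [0, 0, -7/3, -82/3, -22/3]
R4 ← R4 − (65/6)·R2: [0, 0, -25/6, -95/3, -65/3]
R5 ← R5 − (7/2)·R2: [0, 0, -3/2, -13, -7]
R4 ← R4 − (25/14)·R3: [0, 0, 0, 120/7, -60/7]
R5 ← R5 − (9/14)·R3: [0, 0, 0, 32/7, -16/7]
R5 ← R5 − (4/15)·R4: [0, 0, 0, 0, 0]
Echelon form has 4 nonzero rows, so rank(M) = 4.
The column space has dimension equal to the rank: 4.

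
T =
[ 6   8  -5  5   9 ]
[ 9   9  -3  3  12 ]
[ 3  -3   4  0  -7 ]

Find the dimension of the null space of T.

Row reduce to echelon form.
R2 ← R2 − (3/2)·R1: [0, -3, 9/2, -9/2, -3/2]
R3 ← R3 − (1/2)·R1: [0, -7, 13/2, -5/2, -23/2]
R3 ← R3 − (7/3)·R2: [0, 0, -4, 8, -8]
3 nonzero rows, so rank(T) = 3.
T has 5 columns; by rank–nullity, nullity = 5 − 3 = 2.

2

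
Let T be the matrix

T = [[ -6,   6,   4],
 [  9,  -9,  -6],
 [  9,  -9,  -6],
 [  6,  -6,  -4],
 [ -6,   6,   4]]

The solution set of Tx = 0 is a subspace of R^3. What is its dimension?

Row reduce to echelon form.
R2 ← R2 + (3/2)·R1: [0, 0, 0]
R3 ← R3 + (3/2)·R1: [0, 0, 0]
R4 ← R4 + R1: [0, 0, 0]
R5 ← R5 − R1: [0, 0, 0]
1 nonzero row, so rank(T) = 1.
T has 3 columns; by rank–nullity, nullity = 3 − 1 = 2.

2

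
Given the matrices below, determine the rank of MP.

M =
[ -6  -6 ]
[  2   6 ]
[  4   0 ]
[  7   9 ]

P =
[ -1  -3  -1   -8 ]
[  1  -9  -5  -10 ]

First compute MP:
[[  0,  72,  36, 108],
 [  4, -60, -32, -76],
 [ -4, -12,  -4, -32],
 [  2, -102, -52, -146]]
Now row reduce the product.
Swap R1 ↔ R2
R3 ← R3 + R1: [0, -72, -36, -108]
R4 ← R4 − (1/2)·R1: [0, -72, -36, -108]
R3 ← R3 + R2: [0, 0, 0, 0]
R4 ← R4 + R2: [0, 0, 0, 0]
2 nonzero rows, so rank(MP) = 2.

2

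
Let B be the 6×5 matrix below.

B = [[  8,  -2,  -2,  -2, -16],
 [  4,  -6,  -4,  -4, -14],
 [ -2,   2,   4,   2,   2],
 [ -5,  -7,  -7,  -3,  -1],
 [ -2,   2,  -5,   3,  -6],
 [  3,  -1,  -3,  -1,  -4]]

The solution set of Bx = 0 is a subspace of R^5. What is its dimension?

0

Row reduce to echelon form.
R2 ← R2 − (1/2)·R1: [0, -5, -3, -3, -6]
R3 ← R3 + (1/4)·R1: [0, 3/2, 7/2, 3/2, -2]
R4 ← R4 + (5/8)·R1: [0, -33/4, -33/4, -17/4, -11]
R5 ← R5 + (1/4)·R1: [0, 3/2, -11/2, 5/2, -10]
R6 ← R6 − (3/8)·R1: [0, -1/4, -9/4, -1/4, 2]
R3 ← R3 + (3/10)·R2: [0, 0, 13/5, 3/5, -19/5]
R4 ← R4 − (33/20)·R2: [0, 0, -33/10, 7/10, -11/10]
R5 ← R5 + (3/10)·R2: [0, 0, -32/5, 8/5, -59/5]
R6 ← R6 − (1/20)·R2: [0, 0, -21/10, -1/10, 23/10]
R4 ← R4 + (33/26)·R3: [0, 0, 0, 19/13, -77/13]
R5 ← R5 + (32/13)·R3: [0, 0, 0, 40/13, -275/13]
R6 ← R6 + (21/26)·R3: [0, 0, 0, 5/13, -10/13]
R5 ← R5 − (40/19)·R4: [0, 0, 0, 0, -165/19]
R6 ← R6 − (5/19)·R4: [0, 0, 0, 0, 15/19]
R6 ← R6 + (1/11)·R5: [0, 0, 0, 0, 0]
5 nonzero rows, so rank(B) = 5.
B has 5 columns; by rank–nullity, nullity = 5 − 5 = 0.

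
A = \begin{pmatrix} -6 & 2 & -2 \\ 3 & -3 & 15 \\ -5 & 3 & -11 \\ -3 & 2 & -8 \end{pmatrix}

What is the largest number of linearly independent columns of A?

2

Row reduce to echelon form.
R2 ← R2 + (1/2)·R1: [0, -2, 14]
R3 ← R3 − (5/6)·R1: [0, 4/3, -28/3]
R4 ← R4 − (1/2)·R1: [0, 1, -7]
R3 ← R3 + (2/3)·R2: [0, 0, 0]
R4 ← R4 + (1/2)·R2: [0, 0, 0]
Echelon form has 2 nonzero rows, so rank(A) = 2.
The rank gives the maximum number of linearly independent columns: 2.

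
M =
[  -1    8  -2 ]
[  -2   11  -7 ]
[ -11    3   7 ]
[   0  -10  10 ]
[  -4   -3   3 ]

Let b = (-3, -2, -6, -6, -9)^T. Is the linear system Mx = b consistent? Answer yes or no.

no

Row reduce the augmented matrix [M | b].
R2 ← R2 − (2)·R1: [0, -5, -3, 4]
R3 ← R3 − (11)·R1: [0, -85, 29, 27]
R5 ← R5 − (4)·R1: [0, -35, 11, 3]
R3 ← R3 − (17)·R2: [0, 0, 80, -41]
R4 ← R4 − (2)·R2: [0, 0, 16, -14]
R5 ← R5 − (7)·R2: [0, 0, 32, -25]
R4 ← R4 − (1/5)·R3: [0, 0, 0, -29/5]
R5 ← R5 − (2/5)·R3: [0, 0, 0, -43/5]
R5 ← R5 − (43/29)·R4: [0, 0, 0, 0]
The echelon form has 4 nonzero rows; the last pivot sits in the augmented column, so rank(M) = 3 but rank([M|b]) = 4.
Since the ranks differ, the system is inconsistent.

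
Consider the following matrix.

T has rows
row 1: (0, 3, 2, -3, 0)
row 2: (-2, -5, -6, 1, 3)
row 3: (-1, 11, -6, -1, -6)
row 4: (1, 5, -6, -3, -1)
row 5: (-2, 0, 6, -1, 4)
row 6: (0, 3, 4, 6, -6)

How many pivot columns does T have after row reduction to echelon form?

5

Row reduce to echelon form.
Swap R1 ↔ R2
R3 ← R3 − (1/2)·R1: [0, 27/2, -3, -3/2, -15/2]
R4 ← R4 + (1/2)·R1: [0, 5/2, -9, -5/2, 1/2]
R5 ← R5 − R1: [0, 5, 12, -2, 1]
R3 ← R3 − (9/2)·R2: [0, 0, -12, 12, -15/2]
R4 ← R4 − (5/6)·R2: [0, 0, -32/3, 0, 1/2]
R5 ← R5 − (5/3)·R2: [0, 0, 26/3, 3, 1]
R6 ← R6 − R2: [0, 0, 2, 9, -6]
R4 ← R4 − (8/9)·R3: [0, 0, 0, -32/3, 43/6]
R5 ← R5 + (13/18)·R3: [0, 0, 0, 35/3, -53/12]
R6 ← R6 + (1/6)·R3: [0, 0, 0, 11, -29/4]
R5 ← R5 + (35/32)·R4: [0, 0, 0, 0, 219/64]
R6 ← R6 + (33/32)·R4: [0, 0, 0, 0, 9/64]
R6 ← R6 − (3/73)·R5: [0, 0, 0, 0, 0]
Echelon form has 5 nonzero rows, so rank(T) = 5.
Each nonzero row contributes one pivot column: 5 pivot columns.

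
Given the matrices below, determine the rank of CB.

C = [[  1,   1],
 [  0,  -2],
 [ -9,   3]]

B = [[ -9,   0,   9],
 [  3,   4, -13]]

2

First compute CB:
[[ -6,   4,  -4],
 [ -6,  -8,  26],
 [ 90,  12, -120]]
Now row reduce the product.
R2 ← R2 − R1: [0, -12, 30]
R3 ← R3 + (15)·R1: [0, 72, -180]
R3 ← R3 + (6)·R2: [0, 0, 0]
2 nonzero rows, so rank(CB) = 2.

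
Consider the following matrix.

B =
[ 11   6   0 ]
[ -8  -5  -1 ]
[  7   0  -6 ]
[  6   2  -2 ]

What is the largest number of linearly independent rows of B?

2

Row reduce to echelon form.
R2 ← R2 + (8/11)·R1: [0, -7/11, -1]
R3 ← R3 − (7/11)·R1: [0, -42/11, -6]
R4 ← R4 − (6/11)·R1: [0, -14/11, -2]
R3 ← R3 − (6)·R2: [0, 0, 0]
R4 ← R4 − (2)·R2: [0, 0, 0]
Echelon form has 2 nonzero rows, so rank(B) = 2.
The rank gives the maximum number of linearly independent rows: 2.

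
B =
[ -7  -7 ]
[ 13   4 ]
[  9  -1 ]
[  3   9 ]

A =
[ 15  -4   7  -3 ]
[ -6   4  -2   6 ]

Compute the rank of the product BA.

First compute BA:
[[-63,   0, -35, -21],
 [171, -36,  83, -15],
 [141, -40,  65, -33],
 [ -9,  24,   3,  45]]
Now row reduce the product.
R2 ← R2 + (19/7)·R1: [0, -36, -12, -72]
R3 ← R3 + (47/21)·R1: [0, -40, -40/3, -80]
R4 ← R4 − (1/7)·R1: [0, 24, 8, 48]
R3 ← R3 − (10/9)·R2: [0, 0, 0, 0]
R4 ← R4 + (2/3)·R2: [0, 0, 0, 0]
2 nonzero rows, so rank(BA) = 2.

2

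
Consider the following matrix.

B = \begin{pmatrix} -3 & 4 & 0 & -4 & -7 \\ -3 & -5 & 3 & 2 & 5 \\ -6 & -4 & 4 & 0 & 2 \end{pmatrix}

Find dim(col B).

Row reduce to echelon form.
R2 ← R2 − R1: [0, -9, 3, 6, 12]
R3 ← R3 − (2)·R1: [0, -12, 4, 8, 16]
R3 ← R3 − (4/3)·R2: [0, 0, 0, 0, 0]
Echelon form has 2 nonzero rows, so rank(B) = 2.
The column space has dimension equal to the rank: 2.

2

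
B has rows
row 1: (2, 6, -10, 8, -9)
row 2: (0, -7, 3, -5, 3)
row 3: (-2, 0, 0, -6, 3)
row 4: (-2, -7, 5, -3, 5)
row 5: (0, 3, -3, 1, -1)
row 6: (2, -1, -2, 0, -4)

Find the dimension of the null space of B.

0

Row reduce to echelon form.
R3 ← R3 + R1: [0, 6, -10, 2, -6]
R4 ← R4 + R1: [0, -1, -5, 5, -4]
R6 ← R6 − R1: [0, -7, 8, -8, 5]
R3 ← R3 + (6/7)·R2: [0, 0, -52/7, -16/7, -24/7]
R4 ← R4 − (1/7)·R2: [0, 0, -38/7, 40/7, -31/7]
R5 ← R5 + (3/7)·R2: [0, 0, -12/7, -8/7, 2/7]
R6 ← R6 − R2: [0, 0, 5, -3, 2]
R4 ← R4 − (19/26)·R3: [0, 0, 0, 96/13, -25/13]
R5 ← R5 − (3/13)·R3: [0, 0, 0, -8/13, 14/13]
R6 ← R6 + (35/52)·R3: [0, 0, 0, -59/13, -4/13]
R5 ← R5 + (1/12)·R4: [0, 0, 0, 0, 11/12]
R6 ← R6 + (59/96)·R4: [0, 0, 0, 0, -143/96]
R6 ← R6 + (13/8)·R5: [0, 0, 0, 0, 0]
5 nonzero rows, so rank(B) = 5.
B has 5 columns; by rank–nullity, nullity = 5 − 5 = 0.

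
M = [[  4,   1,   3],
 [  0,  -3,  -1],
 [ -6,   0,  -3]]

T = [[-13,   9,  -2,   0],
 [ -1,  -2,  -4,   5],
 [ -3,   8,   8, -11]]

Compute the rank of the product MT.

2

First compute MT:
[[-62,  58,  12, -28],
 [  6,  -2,   4,  -4],
 [ 87, -78, -12,  33]]
Now row reduce the product.
R2 ← R2 + (3/31)·R1: [0, 112/31, 160/31, -208/31]
R3 ← R3 + (87/62)·R1: [0, 105/31, 150/31, -195/31]
R3 ← R3 − (15/16)·R2: [0, 0, 0, 0]
2 nonzero rows, so rank(MT) = 2.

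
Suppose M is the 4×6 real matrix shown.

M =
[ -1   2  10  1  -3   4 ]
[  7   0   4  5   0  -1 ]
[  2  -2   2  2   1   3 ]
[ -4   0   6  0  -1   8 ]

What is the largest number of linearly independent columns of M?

Row reduce to echelon form.
R2 ← R2 + (7)·R1: [0, 14, 74, 12, -21, 27]
R3 ← R3 + (2)·R1: [0, 2, 22, 4, -5, 11]
R4 ← R4 − (4)·R1: [0, -8, -34, -4, 11, -8]
R3 ← R3 − (1/7)·R2: [0, 0, 80/7, 16/7, -2, 50/7]
R4 ← R4 + (4/7)·R2: [0, 0, 58/7, 20/7, -1, 52/7]
R4 ← R4 − (29/40)·R3: [0, 0, 0, 6/5, 9/20, 9/4]
Echelon form has 4 nonzero rows, so rank(M) = 4.
The rank gives the maximum number of linearly independent columns: 4.

4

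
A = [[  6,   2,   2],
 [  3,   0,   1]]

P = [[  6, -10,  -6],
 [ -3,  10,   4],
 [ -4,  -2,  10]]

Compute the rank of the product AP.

2

First compute AP:
[[ 22, -44,  -8],
 [ 14, -32,  -8]]
Now row reduce the product.
R2 ← R2 − (7/11)·R1: [0, -4, -32/11]
2 nonzero rows, so rank(AP) = 2.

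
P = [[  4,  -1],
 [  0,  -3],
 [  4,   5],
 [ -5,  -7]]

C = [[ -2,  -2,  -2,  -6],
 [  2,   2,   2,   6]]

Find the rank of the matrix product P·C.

1

First compute PC:
[[-10, -10, -10, -30],
 [ -6,  -6,  -6, -18],
 [  2,   2,   2,   6],
 [ -4,  -4,  -4, -12]]
Now row reduce the product.
R2 ← R2 − (3/5)·R1: [0, 0, 0, 0]
R3 ← R3 + (1/5)·R1: [0, 0, 0, 0]
R4 ← R4 − (2/5)·R1: [0, 0, 0, 0]
1 nonzero row, so rank(PC) = 1.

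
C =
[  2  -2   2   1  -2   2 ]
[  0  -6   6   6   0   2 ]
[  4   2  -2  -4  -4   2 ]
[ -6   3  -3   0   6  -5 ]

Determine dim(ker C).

4

Row reduce to echelon form.
R3 ← R3 − (2)·R1: [0, 6, -6, -6, 0, -2]
R4 ← R4 + (3)·R1: [0, -3, 3, 3, 0, 1]
R3 ← R3 + R2: [0, 0, 0, 0, 0, 0]
R4 ← R4 − (1/2)·R2: [0, 0, 0, 0, 0, 0]
2 nonzero rows, so rank(C) = 2.
C has 6 columns; by rank–nullity, nullity = 6 − 2 = 4.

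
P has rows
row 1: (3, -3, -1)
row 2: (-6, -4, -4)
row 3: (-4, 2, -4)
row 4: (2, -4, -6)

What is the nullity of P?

Row reduce to echelon form.
R2 ← R2 + (2)·R1: [0, -10, -6]
R3 ← R3 + (4/3)·R1: [0, -2, -16/3]
R4 ← R4 − (2/3)·R1: [0, -2, -16/3]
R3 ← R3 − (1/5)·R2: [0, 0, -62/15]
R4 ← R4 − (1/5)·R2: [0, 0, -62/15]
R4 ← R4 − R3: [0, 0, 0]
3 nonzero rows, so rank(P) = 3.
P has 3 columns; by rank–nullity, nullity = 3 − 3 = 0.

0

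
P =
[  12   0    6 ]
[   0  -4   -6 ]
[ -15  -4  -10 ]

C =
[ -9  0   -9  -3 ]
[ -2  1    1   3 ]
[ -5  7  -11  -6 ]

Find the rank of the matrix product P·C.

First compute PC:
[[-138,  42, -174, -72],
 [ 38, -46,  62,  24],
 [193, -74, 241,  93]]
Now row reduce the product.
R2 ← R2 + (19/69)·R1: [0, -792/23, 324/23, 96/23]
R3 ← R3 + (193/138)·R1: [0, -351/23, -54/23, -177/23]
R3 ← R3 − (39/88)·R2: [0, 0, -189/22, -105/11]
3 nonzero rows, so rank(PC) = 3.

3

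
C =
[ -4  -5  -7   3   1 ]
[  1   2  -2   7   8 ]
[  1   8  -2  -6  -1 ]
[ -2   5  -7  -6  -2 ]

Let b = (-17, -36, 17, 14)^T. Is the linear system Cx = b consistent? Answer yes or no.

yes

Row reduce the augmented matrix [C | b].
R2 ← R2 + (1/4)·R1: [0, 3/4, -15/4, 31/4, 33/4, -161/4]
R3 ← R3 + (1/4)·R1: [0, 27/4, -15/4, -21/4, -3/4, 51/4]
R4 ← R4 − (1/2)·R1: [0, 15/2, -7/2, -15/2, -5/2, 45/2]
R3 ← R3 − (9)·R2: [0, 0, 30, -75, -75, 375]
R4 ← R4 − (10)·R2: [0, 0, 34, -85, -85, 425]
R4 ← R4 − (17/15)·R3: [0, 0, 0, 0, 0, 0]
The echelon form has 3 nonzero rows, and every pivot lies in the first 5 columns, so rank(C) = rank([C|b]) = 3.
The system is consistent.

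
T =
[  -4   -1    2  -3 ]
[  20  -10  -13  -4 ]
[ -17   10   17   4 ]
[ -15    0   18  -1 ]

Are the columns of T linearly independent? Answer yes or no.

yes

Row reduce T to echelon form.
R2 ← R2 + (5)·R1: [0, -15, -3, -19]
R3 ← R3 − (17/4)·R1: [0, 57/4, 17/2, 67/4]
R4 ← R4 − (15/4)·R1: [0, 15/4, 21/2, 41/4]
R3 ← R3 + (19/20)·R2: [0, 0, 113/20, -13/10]
R4 ← R4 + (1/4)·R2: [0, 0, 39/4, 11/2]
R4 ← R4 − (195/113)·R3: [0, 0, 0, 875/113]
4 pivots among 4 columns.
Every column is a pivot column, so the columns are linearly independent.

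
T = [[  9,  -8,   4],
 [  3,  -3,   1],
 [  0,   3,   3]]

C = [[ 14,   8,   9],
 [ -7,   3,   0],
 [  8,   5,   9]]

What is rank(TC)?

2

First compute TC:
[[214,  68, 117],
 [ 71,  20,  36],
 [  3,  24,  27]]
Now row reduce the product.
R2 ← R2 − (71/214)·R1: [0, -274/107, -603/214]
R3 ← R3 − (3/214)·R1: [0, 2466/107, 5427/214]
R3 ← R3 + (9)·R2: [0, 0, 0]
2 nonzero rows, so rank(TC) = 2.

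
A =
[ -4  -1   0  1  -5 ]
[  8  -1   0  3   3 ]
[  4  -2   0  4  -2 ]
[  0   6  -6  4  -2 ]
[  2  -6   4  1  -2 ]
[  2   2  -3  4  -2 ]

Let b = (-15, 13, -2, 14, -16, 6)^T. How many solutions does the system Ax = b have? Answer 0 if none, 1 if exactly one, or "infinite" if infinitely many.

Row reduce the augmented matrix [A | b].
R2 ← R2 + (2)·R1: [0, -3, 0, 5, -7, -17]
R3 ← R3 + R1: [0, -3, 0, 5, -7, -17]
R5 ← R5 + (1/2)·R1: [0, -13/2, 4, 3/2, -9/2, -47/2]
R6 ← R6 + (1/2)·R1: [0, 3/2, -3, 9/2, -9/2, -3/2]
R3 ← R3 − R2: [0, 0, 0, 0, 0, 0]
R4 ← R4 + (2)·R2: [0, 0, -6, 14, -16, -20]
R5 ← R5 − (13/6)·R2: [0, 0, 4, -28/3, 32/3, 40/3]
R6 ← R6 + (1/2)·R2: [0, 0, -3, 7, -8, -10]
Swap R3 ↔ R4
R5 ← R5 + (2/3)·R3: [0, 0, 0, 0, 0, 0]
R6 ← R6 − (1/2)·R3: [0, 0, 0, 0, 0, 0]
The echelon form has 3 nonzero rows, and every pivot lies in the first 5 columns, so rank(A) = rank([A|b]) = 3.
The system is consistent.
rank = 3 < 5 unknowns, so there are infinitely many solutions.

infinite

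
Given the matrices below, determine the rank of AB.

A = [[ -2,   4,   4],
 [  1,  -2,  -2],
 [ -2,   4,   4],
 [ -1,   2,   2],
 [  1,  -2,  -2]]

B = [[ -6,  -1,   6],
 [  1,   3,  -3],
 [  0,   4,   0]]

1

First compute AB:
[[ 16,  30, -24],
 [ -8, -15,  12],
 [ 16,  30, -24],
 [  8,  15, -12],
 [ -8, -15,  12]]
Now row reduce the product.
R2 ← R2 + (1/2)·R1: [0, 0, 0]
R3 ← R3 − R1: [0, 0, 0]
R4 ← R4 − (1/2)·R1: [0, 0, 0]
R5 ← R5 + (1/2)·R1: [0, 0, 0]
1 nonzero row, so rank(AB) = 1.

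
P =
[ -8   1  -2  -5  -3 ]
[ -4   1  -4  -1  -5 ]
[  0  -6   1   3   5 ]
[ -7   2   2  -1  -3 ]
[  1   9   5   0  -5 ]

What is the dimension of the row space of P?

4

Row reduce to echelon form.
R2 ← R2 − (1/2)·R1: [0, 1/2, -3, 3/2, -7/2]
R4 ← R4 − (7/8)·R1: [0, 9/8, 15/4, 27/8, -3/8]
R5 ← R5 + (1/8)·R1: [0, 73/8, 19/4, -5/8, -43/8]
R3 ← R3 + (12)·R2: [0, 0, -35, 21, -37]
R4 ← R4 − (9/4)·R2: [0, 0, 21/2, 0, 15/2]
R5 ← R5 − (73/4)·R2: [0, 0, 119/2, -28, 117/2]
R4 ← R4 + (3/10)·R3: [0, 0, 0, 63/10, -18/5]
R5 ← R5 + (17/10)·R3: [0, 0, 0, 77/10, -22/5]
R5 ← R5 − (11/9)·R4: [0, 0, 0, 0, 0]
Echelon form has 4 nonzero rows, so rank(P) = 4.
The row space has dimension equal to the rank: 4.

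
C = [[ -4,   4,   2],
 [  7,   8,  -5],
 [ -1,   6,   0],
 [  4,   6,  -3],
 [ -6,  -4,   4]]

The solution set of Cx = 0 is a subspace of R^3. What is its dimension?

1

Row reduce to echelon form.
R2 ← R2 + (7/4)·R1: [0, 15, -3/2]
R3 ← R3 − (1/4)·R1: [0, 5, -1/2]
R4 ← R4 + R1: [0, 10, -1]
R5 ← R5 − (3/2)·R1: [0, -10, 1]
R3 ← R3 − (1/3)·R2: [0, 0, 0]
R4 ← R4 − (2/3)·R2: [0, 0, 0]
R5 ← R5 + (2/3)·R2: [0, 0, 0]
2 nonzero rows, so rank(C) = 2.
C has 3 columns; by rank–nullity, nullity = 3 − 2 = 1.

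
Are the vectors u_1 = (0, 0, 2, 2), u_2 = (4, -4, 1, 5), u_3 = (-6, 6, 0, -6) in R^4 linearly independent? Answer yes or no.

no

Form the matrix with these vectors as rows and row reduce.
Swap R1 ↔ R2
R3 ← R3 + (3/2)·R1: [0, 0, 3/2, 3/2]
R3 ← R3 − (3/4)·R2: [0, 0, 0, 0]
2 nonzero rows, so the 3 vectors span a space of dimension 2.
Since 2 < 3, the vectors are linearly dependent.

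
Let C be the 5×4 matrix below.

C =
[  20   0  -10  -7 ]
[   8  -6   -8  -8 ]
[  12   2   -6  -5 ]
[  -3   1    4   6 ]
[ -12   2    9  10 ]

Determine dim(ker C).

Row reduce to echelon form.
R2 ← R2 − (2/5)·R1: [0, -6, -4, -26/5]
R3 ← R3 − (3/5)·R1: [0, 2, 0, -4/5]
R4 ← R4 + (3/20)·R1: [0, 1, 5/2, 99/20]
R5 ← R5 + (3/5)·R1: [0, 2, 3, 29/5]
R3 ← R3 + (1/3)·R2: [0, 0, -4/3, -38/15]
R4 ← R4 + (1/6)·R2: [0, 0, 11/6, 49/12]
R5 ← R5 + (1/3)·R2: [0, 0, 5/3, 61/15]
R4 ← R4 + (11/8)·R3: [0, 0, 0, 3/5]
R5 ← R5 + (5/4)·R3: [0, 0, 0, 9/10]
R5 ← R5 − (3/2)·R4: [0, 0, 0, 0]
4 nonzero rows, so rank(C) = 4.
C has 4 columns; by rank–nullity, nullity = 4 − 4 = 0.

0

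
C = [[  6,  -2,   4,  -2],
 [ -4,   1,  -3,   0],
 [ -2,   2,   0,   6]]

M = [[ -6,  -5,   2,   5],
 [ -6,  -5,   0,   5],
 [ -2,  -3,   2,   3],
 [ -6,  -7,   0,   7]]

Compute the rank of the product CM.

2

First compute CM:
[[-20, -18,  20,  18],
 [ 24,  24, -14, -24],
 [-36, -42,  -4,  42]]
Now row reduce the product.
R2 ← R2 + (6/5)·R1: [0, 12/5, 10, -12/5]
R3 ← R3 − (9/5)·R1: [0, -48/5, -40, 48/5]
R3 ← R3 + (4)·R2: [0, 0, 0, 0]
2 nonzero rows, so rank(CM) = 2.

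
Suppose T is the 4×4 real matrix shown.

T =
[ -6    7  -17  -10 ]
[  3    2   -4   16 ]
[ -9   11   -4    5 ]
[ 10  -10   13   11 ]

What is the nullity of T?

0

Row reduce to echelon form.
R2 ← R2 + (1/2)·R1: [0, 11/2, -25/2, 11]
R3 ← R3 − (3/2)·R1: [0, 1/2, 43/2, 20]
R4 ← R4 + (5/3)·R1: [0, 5/3, -46/3, -17/3]
R3 ← R3 − (1/11)·R2: [0, 0, 249/11, 19]
R4 ← R4 − (10/33)·R2: [0, 0, -127/11, -9]
R4 ← R4 + (127/249)·R3: [0, 0, 0, 172/249]
4 nonzero rows, so rank(T) = 4.
T has 4 columns; by rank–nullity, nullity = 4 − 4 = 0.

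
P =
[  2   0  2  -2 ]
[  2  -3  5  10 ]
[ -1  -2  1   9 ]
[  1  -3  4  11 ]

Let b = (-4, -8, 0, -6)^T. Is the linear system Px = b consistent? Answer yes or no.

Row reduce the augmented matrix [P | b].
R2 ← R2 − R1: [0, -3, 3, 12, -4]
R3 ← R3 + (1/2)·R1: [0, -2, 2, 8, -2]
R4 ← R4 − (1/2)·R1: [0, -3, 3, 12, -4]
R3 ← R3 − (2/3)·R2: [0, 0, 0, 0, 2/3]
R4 ← R4 − R2: [0, 0, 0, 0, 0]
The echelon form has 3 nonzero rows; the last pivot sits in the augmented column, so rank(P) = 2 but rank([P|b]) = 3.
Since the ranks differ, the system is inconsistent.

no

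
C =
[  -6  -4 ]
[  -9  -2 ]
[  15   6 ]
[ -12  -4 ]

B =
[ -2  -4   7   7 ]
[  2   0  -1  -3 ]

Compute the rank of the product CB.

First compute CB:
[[  4,  24, -38, -30],
 [ 14,  36, -61, -57],
 [-18, -60,  99,  87],
 [ 16,  48, -80, -72]]
Now row reduce the product.
R2 ← R2 − (7/2)·R1: [0, -48, 72, 48]
R3 ← R3 + (9/2)·R1: [0, 48, -72, -48]
R4 ← R4 − (4)·R1: [0, -48, 72, 48]
R3 ← R3 + R2: [0, 0, 0, 0]
R4 ← R4 − R2: [0, 0, 0, 0]
2 nonzero rows, so rank(CB) = 2.

2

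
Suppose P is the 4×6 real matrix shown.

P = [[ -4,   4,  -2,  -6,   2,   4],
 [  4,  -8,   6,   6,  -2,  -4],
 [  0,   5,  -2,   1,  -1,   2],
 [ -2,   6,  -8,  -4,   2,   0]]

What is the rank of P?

Row reduce to echelon form.
R2 ← R2 + R1: [0, -4, 4, 0, 0, 0]
R4 ← R4 − (1/2)·R1: [0, 4, -7, -1, 1, -2]
R3 ← R3 + (5/4)·R2: [0, 0, 3, 1, -1, 2]
R4 ← R4 + R2: [0, 0, -3, -1, 1, -2]
R4 ← R4 + R3: [0, 0, 0, 0, 0, 0]
Echelon form has 3 nonzero rows, so rank(P) = 3.

3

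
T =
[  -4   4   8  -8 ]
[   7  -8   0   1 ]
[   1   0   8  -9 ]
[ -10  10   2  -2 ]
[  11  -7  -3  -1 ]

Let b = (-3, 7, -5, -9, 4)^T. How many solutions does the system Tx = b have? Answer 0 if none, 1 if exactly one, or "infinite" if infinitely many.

0

Row reduce the augmented matrix [T | b].
R2 ← R2 + (7/4)·R1: [0, -1, 14, -13, 7/4]
R3 ← R3 + (1/4)·R1: [0, 1, 10, -11, -23/4]
R4 ← R4 − (5/2)·R1: [0, 0, -18, 18, -3/2]
R5 ← R5 + (11/4)·R1: [0, 4, 19, -23, -17/4]
R3 ← R3 + R2: [0, 0, 24, -24, -4]
R5 ← R5 + (4)·R2: [0, 0, 75, -75, 11/4]
R4 ← R4 + (3/4)·R3: [0, 0, 0, 0, -9/2]
R5 ← R5 − (25/8)·R3: [0, 0, 0, 0, 61/4]
R5 ← R5 + (61/18)·R4: [0, 0, 0, 0, 0]
The echelon form has 4 nonzero rows; the last pivot sits in the augmented column, so rank(T) = 3 but rank([T|b]) = 4.
Since the ranks differ, the system is inconsistent.
It has no solutions.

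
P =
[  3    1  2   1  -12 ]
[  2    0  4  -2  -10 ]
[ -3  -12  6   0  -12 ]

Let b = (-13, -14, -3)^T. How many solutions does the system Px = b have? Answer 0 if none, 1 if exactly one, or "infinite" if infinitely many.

Row reduce the augmented matrix [P | b].
R2 ← R2 − (2/3)·R1: [0, -2/3, 8/3, -8/3, -2, -16/3]
R3 ← R3 + R1: [0, -11, 8, 1, -24, -16]
R3 ← R3 − (33/2)·R2: [0, 0, -36, 45, 9, 72]
The echelon form has 3 nonzero rows, and every pivot lies in the first 5 columns, so rank(P) = rank([P|b]) = 3.
The system is consistent.
rank = 3 < 5 unknowns, so there are infinitely many solutions.

infinite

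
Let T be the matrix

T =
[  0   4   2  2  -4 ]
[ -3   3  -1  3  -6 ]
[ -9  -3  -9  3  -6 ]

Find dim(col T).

Row reduce to echelon form.
Swap R1 ↔ R2
R3 ← R3 − (3)·R1: [0, -12, -6, -6, 12]
R3 ← R3 + (3)·R2: [0, 0, 0, 0, 0]
Echelon form has 2 nonzero rows, so rank(T) = 2.
The column space has dimension equal to the rank: 2.

2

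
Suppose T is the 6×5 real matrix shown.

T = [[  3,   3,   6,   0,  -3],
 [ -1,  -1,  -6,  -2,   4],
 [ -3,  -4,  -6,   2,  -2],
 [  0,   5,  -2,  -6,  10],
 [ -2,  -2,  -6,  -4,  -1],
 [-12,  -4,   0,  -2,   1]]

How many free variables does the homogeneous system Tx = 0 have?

Row reduce to echelon form.
R2 ← R2 + (1/3)·R1: [0, 0, -4, -2, 3]
R3 ← R3 + R1: [0, -1, 0, 2, -5]
R5 ← R5 + (2/3)·R1: [0, 0, -2, -4, -3]
R6 ← R6 + (4)·R1: [0, 8, 24, -2, -11]
Swap R2 ↔ R3
R4 ← R4 + (5)·R2: [0, 0, -2, 4, -15]
R6 ← R6 + (8)·R2: [0, 0, 24, 14, -51]
R4 ← R4 − (1/2)·R3: [0, 0, 0, 5, -33/2]
R5 ← R5 − (1/2)·R3: [0, 0, 0, -3, -9/2]
R6 ← R6 + (6)·R3: [0, 0, 0, 2, -33]
R5 ← R5 + (3/5)·R4: [0, 0, 0, 0, -72/5]
R6 ← R6 − (2/5)·R4: [0, 0, 0, 0, -132/5]
R6 ← R6 − (11/6)·R5: [0, 0, 0, 0, 0]
5 nonzero rows, so rank(T) = 5.
T has 5 columns; by rank–nullity, nullity = 5 − 5 = 0.

0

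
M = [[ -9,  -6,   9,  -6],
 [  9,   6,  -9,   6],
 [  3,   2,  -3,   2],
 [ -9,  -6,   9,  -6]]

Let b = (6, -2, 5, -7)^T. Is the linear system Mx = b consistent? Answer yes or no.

no

Row reduce the augmented matrix [M | b].
R2 ← R2 + R1: [0, 0, 0, 0, 4]
R3 ← R3 + (1/3)·R1: [0, 0, 0, 0, 7]
R4 ← R4 − R1: [0, 0, 0, 0, -13]
R3 ← R3 − (7/4)·R2: [0, 0, 0, 0, 0]
R4 ← R4 + (13/4)·R2: [0, 0, 0, 0, 0]
The echelon form has 2 nonzero rows; the last pivot sits in the augmented column, so rank(M) = 1 but rank([M|b]) = 2.
Since the ranks differ, the system is inconsistent.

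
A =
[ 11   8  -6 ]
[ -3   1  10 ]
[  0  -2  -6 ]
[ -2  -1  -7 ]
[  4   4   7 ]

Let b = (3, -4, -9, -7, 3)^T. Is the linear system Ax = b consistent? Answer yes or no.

no

Row reduce the augmented matrix [A | b].
R2 ← R2 + (3/11)·R1: [0, 35/11, 92/11, -35/11]
R4 ← R4 + (2/11)·R1: [0, 5/11, -89/11, -71/11]
R5 ← R5 − (4/11)·R1: [0, 12/11, 101/11, 21/11]
R3 ← R3 + (22/35)·R2: [0, 0, -26/35, -11]
R4 ← R4 − (1/7)·R2: [0, 0, -65/7, -6]
R5 ← R5 − (12/35)·R2: [0, 0, 221/35, 3]
R4 ← R4 − (25/2)·R3: [0, 0, 0, 263/2]
R5 ← R5 + (17/2)·R3: [0, 0, 0, -181/2]
R5 ← R5 + (181/263)·R4: [0, 0, 0, 0]
The echelon form has 4 nonzero rows; the last pivot sits in the augmented column, so rank(A) = 3 but rank([A|b]) = 4.
Since the ranks differ, the system is inconsistent.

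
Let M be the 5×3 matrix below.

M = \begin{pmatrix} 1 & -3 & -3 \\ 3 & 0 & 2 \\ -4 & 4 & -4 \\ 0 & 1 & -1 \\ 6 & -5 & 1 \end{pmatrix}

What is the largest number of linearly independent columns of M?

Row reduce to echelon form.
R2 ← R2 − (3)·R1: [0, 9, 11]
R3 ← R3 + (4)·R1: [0, -8, -16]
R5 ← R5 − (6)·R1: [0, 13, 19]
R3 ← R3 + (8/9)·R2: [0, 0, -56/9]
R4 ← R4 − (1/9)·R2: [0, 0, -20/9]
R5 ← R5 − (13/9)·R2: [0, 0, 28/9]
R4 ← R4 − (5/14)·R3: [0, 0, 0]
R5 ← R5 + (1/2)·R3: [0, 0, 0]
Echelon form has 3 nonzero rows, so rank(M) = 3.
The rank gives the maximum number of linearly independent columns: 3.

3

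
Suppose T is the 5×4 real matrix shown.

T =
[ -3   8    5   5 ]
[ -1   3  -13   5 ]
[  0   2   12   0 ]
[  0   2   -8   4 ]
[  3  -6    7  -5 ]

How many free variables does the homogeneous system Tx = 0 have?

1

Row reduce to echelon form.
R2 ← R2 − (1/3)·R1: [0, 1/3, -44/3, 10/3]
R5 ← R5 + R1: [0, 2, 12, 0]
R3 ← R3 − (6)·R2: [0, 0, 100, -20]
R4 ← R4 − (6)·R2: [0, 0, 80, -16]
R5 ← R5 − (6)·R2: [0, 0, 100, -20]
R4 ← R4 − (4/5)·R3: [0, 0, 0, 0]
R5 ← R5 − R3: [0, 0, 0, 0]
3 nonzero rows, so rank(T) = 3.
T has 4 columns; by rank–nullity, nullity = 4 − 3 = 1.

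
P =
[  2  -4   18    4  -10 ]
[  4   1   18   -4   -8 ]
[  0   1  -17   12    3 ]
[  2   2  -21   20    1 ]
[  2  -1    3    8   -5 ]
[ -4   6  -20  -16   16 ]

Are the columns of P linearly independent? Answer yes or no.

no

Row reduce P to echelon form.
R2 ← R2 − (2)·R1: [0, 9, -18, -12, 12]
R4 ← R4 − R1: [0, 6, -39, 16, 11]
R5 ← R5 − R1: [0, 3, -15, 4, 5]
R6 ← R6 + (2)·R1: [0, -2, 16, -8, -4]
R3 ← R3 − (1/9)·R2: [0, 0, -15, 40/3, 5/3]
R4 ← R4 − (2/3)·R2: [0, 0, -27, 24, 3]
R5 ← R5 − (1/3)·R2: [0, 0, -9, 8, 1]
R6 ← R6 + (2/9)·R2: [0, 0, 12, -32/3, -4/3]
R4 ← R4 − (9/5)·R3: [0, 0, 0, 0, 0]
R5 ← R5 − (3/5)·R3: [0, 0, 0, 0, 0]
R6 ← R6 + (4/5)·R3: [0, 0, 0, 0, 0]
3 pivots among 5 columns.
Only 3 < 5 pivot columns, so the columns are linearly dependent.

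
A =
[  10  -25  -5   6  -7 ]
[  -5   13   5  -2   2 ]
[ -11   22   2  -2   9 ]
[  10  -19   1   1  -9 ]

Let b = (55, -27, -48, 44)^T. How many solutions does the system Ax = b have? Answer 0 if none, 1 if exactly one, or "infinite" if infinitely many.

Row reduce the augmented matrix [A | b].
R2 ← R2 + (1/2)·R1: [0, 1/2, 5/2, 1, -3/2, 1/2]
R3 ← R3 + (11/10)·R1: [0, -11/2, -7/2, 23/5, 13/10, 25/2]
R4 ← R4 − R1: [0, 6, 6, -5, -2, -11]
R3 ← R3 + (11)·R2: [0, 0, 24, 78/5, -76/5, 18]
R4 ← R4 − (12)·R2: [0, 0, -24, -17, 16, -17]
R4 ← R4 + R3: [0, 0, 0, -7/5, 4/5, 1]
The echelon form has 4 nonzero rows, and every pivot lies in the first 5 columns, so rank(A) = rank([A|b]) = 4.
The system is consistent.
rank = 4 < 5 unknowns, so there are infinitely many solutions.

infinite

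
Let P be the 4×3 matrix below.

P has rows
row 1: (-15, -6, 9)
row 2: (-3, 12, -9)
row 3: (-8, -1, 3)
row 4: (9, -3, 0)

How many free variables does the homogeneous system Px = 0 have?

1

Row reduce to echelon form.
R2 ← R2 − (1/5)·R1: [0, 66/5, -54/5]
R3 ← R3 − (8/15)·R1: [0, 11/5, -9/5]
R4 ← R4 + (3/5)·R1: [0, -33/5, 27/5]
R3 ← R3 − (1/6)·R2: [0, 0, 0]
R4 ← R4 + (1/2)·R2: [0, 0, 0]
2 nonzero rows, so rank(P) = 2.
P has 3 columns; by rank–nullity, nullity = 3 − 2 = 1.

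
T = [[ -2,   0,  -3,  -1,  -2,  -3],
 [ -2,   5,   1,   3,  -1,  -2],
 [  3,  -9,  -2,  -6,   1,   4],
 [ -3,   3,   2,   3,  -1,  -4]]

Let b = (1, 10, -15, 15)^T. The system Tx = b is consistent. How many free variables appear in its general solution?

Row reduce the augmented matrix [T | b].
R2 ← R2 − R1: [0, 5, 4, 4, 1, 1, 9]
R3 ← R3 + (3/2)·R1: [0, -9, -13/2, -15/2, -2, -1/2, -27/2]
R4 ← R4 − (3/2)·R1: [0, 3, 13/2, 9/2, 2, 1/2, 27/2]
R3 ← R3 + (9/5)·R2: [0, 0, 7/10, -3/10, -1/5, 13/10, 27/10]
R4 ← R4 − (3/5)·R2: [0, 0, 41/10, 21/10, 7/5, -1/10, 81/10]
R4 ← R4 − (41/7)·R3: [0, 0, 0, 27/7, 18/7, -54/7, -54/7]
The echelon form has 4 nonzero rows, and every pivot lies in the first 6 columns, so rank(T) = rank([T|b]) = 4.
The system is consistent.
Free variables = (unknowns) − (rank) = 6 − 4 = 2.

2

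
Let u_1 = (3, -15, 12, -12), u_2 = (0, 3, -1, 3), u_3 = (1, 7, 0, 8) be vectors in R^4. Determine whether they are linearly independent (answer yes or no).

Form the matrix with these vectors as rows and row reduce.
R3 ← R3 − (1/3)·R1: [0, 12, -4, 12]
R3 ← R3 − (4)·R2: [0, 0, 0, 0]
2 nonzero rows, so the 3 vectors span a space of dimension 2.
Since 2 < 3, the vectors are linearly dependent.

no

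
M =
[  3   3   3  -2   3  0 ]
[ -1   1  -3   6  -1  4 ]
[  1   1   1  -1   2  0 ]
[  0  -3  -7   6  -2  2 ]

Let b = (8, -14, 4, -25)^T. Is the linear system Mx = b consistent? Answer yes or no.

yes

Row reduce the augmented matrix [M | b].
R2 ← R2 + (1/3)·R1: [0, 2, -2, 16/3, 0, 4, -34/3]
R3 ← R3 − (1/3)·R1: [0, 0, 0, -1/3, 1, 0, 4/3]
R4 ← R4 + (3/2)·R2: [0, 0, -10, 14, -2, 8, -42]
Swap R3 ↔ R4
The echelon form has 4 nonzero rows, and every pivot lies in the first 6 columns, so rank(M) = rank([M|b]) = 4.
The system is consistent.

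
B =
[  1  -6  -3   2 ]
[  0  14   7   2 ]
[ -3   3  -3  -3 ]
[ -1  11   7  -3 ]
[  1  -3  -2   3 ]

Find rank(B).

Row reduce to echelon form.
R3 ← R3 + (3)·R1: [0, -15, -12, 3]
R4 ← R4 + R1: [0, 5, 4, -1]
R5 ← R5 − R1: [0, 3, 1, 1]
R3 ← R3 + (15/14)·R2: [0, 0, -9/2, 36/7]
R4 ← R4 − (5/14)·R2: [0, 0, 3/2, -12/7]
R5 ← R5 − (3/14)·R2: [0, 0, -1/2, 4/7]
R4 ← R4 + (1/3)·R3: [0, 0, 0, 0]
R5 ← R5 − (1/9)·R3: [0, 0, 0, 0]
Echelon form has 3 nonzero rows, so rank(B) = 3.

3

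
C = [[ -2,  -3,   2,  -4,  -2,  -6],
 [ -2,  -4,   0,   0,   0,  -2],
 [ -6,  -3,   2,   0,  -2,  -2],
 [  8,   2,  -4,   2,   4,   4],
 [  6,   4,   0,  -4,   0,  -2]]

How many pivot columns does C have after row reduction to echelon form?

Row reduce to echelon form.
R2 ← R2 − R1: [0, -1, -2, 4, 2, 4]
R3 ← R3 − (3)·R1: [0, 6, -4, 12, 4, 16]
R4 ← R4 + (4)·R1: [0, -10, 4, -14, -4, -20]
R5 ← R5 + (3)·R1: [0, -5, 6, -16, -6, -20]
R3 ← R3 + (6)·R2: [0, 0, -16, 36, 16, 40]
R4 ← R4 − (10)·R2: [0, 0, 24, -54, -24, -60]
R5 ← R5 − (5)·R2: [0, 0, 16, -36, -16, -40]
R4 ← R4 + (3/2)·R3: [0, 0, 0, 0, 0, 0]
R5 ← R5 + R3: [0, 0, 0, 0, 0, 0]
Echelon form has 3 nonzero rows, so rank(C) = 3.
Each nonzero row contributes one pivot column: 3 pivot columns.

3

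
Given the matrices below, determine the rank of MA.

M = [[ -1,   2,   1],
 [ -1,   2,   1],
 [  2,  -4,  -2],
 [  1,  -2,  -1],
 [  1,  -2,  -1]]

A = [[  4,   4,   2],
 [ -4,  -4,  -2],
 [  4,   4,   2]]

First compute MA:
[[ -8,  -8,  -4],
 [ -8,  -8,  -4],
 [ 16,  16,   8],
 [  8,   8,   4],
 [  8,   8,   4]]
Now row reduce the product.
R2 ← R2 − R1: [0, 0, 0]
R3 ← R3 + (2)·R1: [0, 0, 0]
R4 ← R4 + R1: [0, 0, 0]
R5 ← R5 + R1: [0, 0, 0]
1 nonzero row, so rank(MA) = 1.

1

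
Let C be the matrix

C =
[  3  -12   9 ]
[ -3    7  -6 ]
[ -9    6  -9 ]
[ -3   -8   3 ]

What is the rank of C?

Row reduce to echelon form.
R2 ← R2 + R1: [0, -5, 3]
R3 ← R3 + (3)·R1: [0, -30, 18]
R4 ← R4 + R1: [0, -20, 12]
R3 ← R3 − (6)·R2: [0, 0, 0]
R4 ← R4 − (4)·R2: [0, 0, 0]
Echelon form has 2 nonzero rows, so rank(C) = 2.

2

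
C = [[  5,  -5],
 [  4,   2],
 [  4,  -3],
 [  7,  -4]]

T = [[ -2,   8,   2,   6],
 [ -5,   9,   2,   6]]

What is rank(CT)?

First compute CT:
[[ 15,  -5,   0,   0],
 [-18,  50,  12,  36],
 [  7,   5,   2,   6],
 [  6,  20,   6,  18]]
Now row reduce the product.
R2 ← R2 + (6/5)·R1: [0, 44, 12, 36]
R3 ← R3 − (7/15)·R1: [0, 22/3, 2, 6]
R4 ← R4 − (2/5)·R1: [0, 22, 6, 18]
R3 ← R3 − (1/6)·R2: [0, 0, 0, 0]
R4 ← R4 − (1/2)·R2: [0, 0, 0, 0]
2 nonzero rows, so rank(CT) = 2.

2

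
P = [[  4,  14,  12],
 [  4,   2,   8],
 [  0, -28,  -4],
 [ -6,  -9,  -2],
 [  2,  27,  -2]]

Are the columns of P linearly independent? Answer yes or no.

Row reduce P to echelon form.
R2 ← R2 − R1: [0, -12, -4]
R4 ← R4 + (3/2)·R1: [0, 12, 16]
R5 ← R5 − (1/2)·R1: [0, 20, -8]
R3 ← R3 − (7/3)·R2: [0, 0, 16/3]
R4 ← R4 + R2: [0, 0, 12]
R5 ← R5 + (5/3)·R2: [0, 0, -44/3]
R4 ← R4 − (9/4)·R3: [0, 0, 0]
R5 ← R5 + (11/4)·R3: [0, 0, 0]
3 pivots among 3 columns.
Every column is a pivot column, so the columns are linearly independent.

yes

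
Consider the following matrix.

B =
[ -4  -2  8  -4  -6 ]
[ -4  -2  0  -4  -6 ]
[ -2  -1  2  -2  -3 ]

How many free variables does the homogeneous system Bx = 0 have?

Row reduce to echelon form.
R2 ← R2 − R1: [0, 0, -8, 0, 0]
R3 ← R3 − (1/2)·R1: [0, 0, -2, 0, 0]
R3 ← R3 − (1/4)·R2: [0, 0, 0, 0, 0]
2 nonzero rows, so rank(B) = 2.
B has 5 columns; by rank–nullity, nullity = 5 − 2 = 3.

3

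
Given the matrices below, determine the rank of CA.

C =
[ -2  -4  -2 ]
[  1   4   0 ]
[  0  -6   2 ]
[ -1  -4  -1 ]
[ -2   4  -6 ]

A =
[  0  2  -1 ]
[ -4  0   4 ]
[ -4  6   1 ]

First compute CA:
[[ 24, -16, -16],
 [-16,   2,  15],
 [ 16,  12, -22],
 [ 20,  -8, -16],
 [  8, -40,  12]]
Now row reduce the product.
R2 ← R2 + (2/3)·R1: [0, -26/3, 13/3]
R3 ← R3 − (2/3)·R1: [0, 68/3, -34/3]
R4 ← R4 − (5/6)·R1: [0, 16/3, -8/3]
R5 ← R5 − (1/3)·R1: [0, -104/3, 52/3]
R3 ← R3 + (34/13)·R2: [0, 0, 0]
R4 ← R4 + (8/13)·R2: [0, 0, 0]
R5 ← R5 − (4)·R2: [0, 0, 0]
2 nonzero rows, so rank(CA) = 2.

2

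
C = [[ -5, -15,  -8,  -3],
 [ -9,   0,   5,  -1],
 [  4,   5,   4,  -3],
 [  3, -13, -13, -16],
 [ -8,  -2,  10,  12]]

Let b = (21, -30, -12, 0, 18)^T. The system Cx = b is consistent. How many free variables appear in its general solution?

0

Row reduce the augmented matrix [C | b].
R2 ← R2 − (9/5)·R1: [0, 27, 97/5, 22/5, -339/5]
R3 ← R3 + (4/5)·R1: [0, -7, -12/5, -27/5, 24/5]
R4 ← R4 + (3/5)·R1: [0, -22, -89/5, -89/5, 63/5]
R5 ← R5 − (8/5)·R1: [0, 22, 114/5, 84/5, -78/5]
R3 ← R3 + (7/27)·R2: [0, 0, 71/27, -115/27, -115/9]
R4 ← R4 + (22/27)·R2: [0, 0, -269/135, -1919/135, -1919/45]
R5 ← R5 − (22/27)·R2: [0, 0, 944/135, 1784/135, 1784/45]
R4 ← R4 + (269/355)·R3: [0, 0, 0, -6192/355, -18576/355]
R5 ← R5 − (944/355)·R3: [0, 0, 0, 8712/355, 26136/355]
R5 ← R5 + (121/86)·R4: [0, 0, 0, 0, 0]
The echelon form has 4 nonzero rows, and every pivot lies in the first 4 columns, so rank(C) = rank([C|b]) = 4.
The system is consistent.
Free variables = (unknowns) − (rank) = 4 − 4 = 0.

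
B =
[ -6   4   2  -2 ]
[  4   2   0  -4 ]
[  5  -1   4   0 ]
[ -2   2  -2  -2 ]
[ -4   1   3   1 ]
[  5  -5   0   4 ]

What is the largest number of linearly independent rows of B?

3

Row reduce to echelon form.
R2 ← R2 + (2/3)·R1: [0, 14/3, 4/3, -16/3]
R3 ← R3 + (5/6)·R1: [0, 7/3, 17/3, -5/3]
R4 ← R4 − (1/3)·R1: [0, 2/3, -8/3, -4/3]
R5 ← R5 − (2/3)·R1: [0, -5/3, 5/3, 7/3]
R6 ← R6 + (5/6)·R1: [0, -5/3, 5/3, 7/3]
R3 ← R3 − (1/2)·R2: [0, 0, 5, 1]
R4 ← R4 − (1/7)·R2: [0, 0, -20/7, -4/7]
R5 ← R5 + (5/14)·R2: [0, 0, 15/7, 3/7]
R6 ← R6 + (5/14)·R2: [0, 0, 15/7, 3/7]
R4 ← R4 + (4/7)·R3: [0, 0, 0, 0]
R5 ← R5 − (3/7)·R3: [0, 0, 0, 0]
R6 ← R6 − (3/7)·R3: [0, 0, 0, 0]
Echelon form has 3 nonzero rows, so rank(B) = 3.
The rank gives the maximum number of linearly independent rows: 3.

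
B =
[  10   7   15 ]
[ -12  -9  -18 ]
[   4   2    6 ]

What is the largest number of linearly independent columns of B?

Row reduce to echelon form.
R2 ← R2 + (6/5)·R1: [0, -3/5, 0]
R3 ← R3 − (2/5)·R1: [0, -4/5, 0]
R3 ← R3 − (4/3)·R2: [0, 0, 0]
Echelon form has 2 nonzero rows, so rank(B) = 2.
The rank gives the maximum number of linearly independent columns: 2.

2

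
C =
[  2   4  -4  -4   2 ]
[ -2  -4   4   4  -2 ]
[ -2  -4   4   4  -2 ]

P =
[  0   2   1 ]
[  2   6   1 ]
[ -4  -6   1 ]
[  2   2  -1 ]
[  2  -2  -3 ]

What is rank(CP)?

First compute CP:
[[ 20,  40,   0],
 [-20, -40,   0],
 [-20, -40,   0]]
Now row reduce the product.
R2 ← R2 + R1: [0, 0, 0]
R3 ← R3 + R1: [0, 0, 0]
1 nonzero row, so rank(CP) = 1.

1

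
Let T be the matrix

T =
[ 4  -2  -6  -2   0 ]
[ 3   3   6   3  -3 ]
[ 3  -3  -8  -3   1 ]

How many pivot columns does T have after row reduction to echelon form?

2

Row reduce to echelon form.
R2 ← R2 − (3/4)·R1: [0, 9/2, 21/2, 9/2, -3]
R3 ← R3 − (3/4)·R1: [0, -3/2, -7/2, -3/2, 1]
R3 ← R3 + (1/3)·R2: [0, 0, 0, 0, 0]
Echelon form has 2 nonzero rows, so rank(T) = 2.
Each nonzero row contributes one pivot column: 2 pivot columns.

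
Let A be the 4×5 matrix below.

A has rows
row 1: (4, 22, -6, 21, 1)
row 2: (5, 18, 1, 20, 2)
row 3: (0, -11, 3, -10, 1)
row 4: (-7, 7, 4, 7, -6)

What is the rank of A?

3

Row reduce to echelon form.
R2 ← R2 − (5/4)·R1: [0, -19/2, 17/2, -25/4, 3/4]
R4 ← R4 + (7/4)·R1: [0, 91/2, -13/2, 175/4, -17/4]
R3 ← R3 − (22/19)·R2: [0, 0, -130/19, -105/38, 5/38]
R4 ← R4 + (91/19)·R2: [0, 0, 650/19, 525/38, -25/38]
R4 ← R4 + (5)·R3: [0, 0, 0, 0, 0]
Echelon form has 3 nonzero rows, so rank(A) = 3.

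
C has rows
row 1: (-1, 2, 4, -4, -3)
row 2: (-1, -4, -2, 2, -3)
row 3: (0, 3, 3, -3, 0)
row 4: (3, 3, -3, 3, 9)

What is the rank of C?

Row reduce to echelon form.
R2 ← R2 − R1: [0, -6, -6, 6, 0]
R4 ← R4 + (3)·R1: [0, 9, 9, -9, 0]
R3 ← R3 + (1/2)·R2: [0, 0, 0, 0, 0]
R4 ← R4 + (3/2)·R2: [0, 0, 0, 0, 0]
Echelon form has 2 nonzero rows, so rank(C) = 2.

2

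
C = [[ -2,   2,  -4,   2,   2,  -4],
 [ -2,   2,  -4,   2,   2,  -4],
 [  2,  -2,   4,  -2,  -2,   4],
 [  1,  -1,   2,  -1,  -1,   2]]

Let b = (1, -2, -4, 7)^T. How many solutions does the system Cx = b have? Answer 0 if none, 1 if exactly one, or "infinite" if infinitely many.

0

Row reduce the augmented matrix [C | b].
R2 ← R2 − R1: [0, 0, 0, 0, 0, 0, -3]
R3 ← R3 + R1: [0, 0, 0, 0, 0, 0, -3]
R4 ← R4 + (1/2)·R1: [0, 0, 0, 0, 0, 0, 15/2]
R3 ← R3 − R2: [0, 0, 0, 0, 0, 0, 0]
R4 ← R4 + (5/2)·R2: [0, 0, 0, 0, 0, 0, 0]
The echelon form has 2 nonzero rows; the last pivot sits in the augmented column, so rank(C) = 1 but rank([C|b]) = 2.
Since the ranks differ, the system is inconsistent.
It has no solutions.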